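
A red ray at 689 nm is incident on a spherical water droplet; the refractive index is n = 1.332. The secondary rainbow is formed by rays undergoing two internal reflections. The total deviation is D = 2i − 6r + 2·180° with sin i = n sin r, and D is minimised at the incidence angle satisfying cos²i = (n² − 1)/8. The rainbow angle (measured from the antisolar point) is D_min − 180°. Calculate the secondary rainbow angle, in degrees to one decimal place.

50.6°

cos²i = (1.77422 − 1)/8 = 0.09678; i = arccos(0.31109) = 71.875°.
sin r = sin 71.875°/1.332 = 0.71350; r = 45.520°.
D_min = 2·71.875° − 6·45.520° + 360° = 230.628°.
Rainbow angle = D_min − 180° = 50.628°.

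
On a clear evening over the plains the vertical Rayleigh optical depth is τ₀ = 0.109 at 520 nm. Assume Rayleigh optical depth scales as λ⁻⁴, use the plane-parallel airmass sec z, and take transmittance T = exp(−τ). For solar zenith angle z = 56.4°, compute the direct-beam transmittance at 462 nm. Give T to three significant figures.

sec 56.4° = 1.8070.
τ = 0.109 × (520/462)⁴ × 1.8070 = 0.109 × 1.6049 × 1.8070 = 0.3161.
T = exp(−0.3161) = 0.7290.

0.729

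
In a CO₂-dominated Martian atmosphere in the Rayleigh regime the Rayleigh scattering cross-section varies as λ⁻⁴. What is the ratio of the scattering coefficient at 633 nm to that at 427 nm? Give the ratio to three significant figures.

0.207

Rayleigh scattering ∝ λ⁻⁴, so the ratio of coefficients is the inverse fourth power of the wavelength ratio.
σ(633)/σ(427) = (427/633)⁴ = (0.6746)⁴ = 0.2071.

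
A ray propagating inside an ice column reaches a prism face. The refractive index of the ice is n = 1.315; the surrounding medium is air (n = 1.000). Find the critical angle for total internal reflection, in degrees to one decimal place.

sin θ_c = n_air / n = 1.000 / 1.315 = 0.7605.
θ_c = arcsin(0.7605) = 49.50°.

49.5°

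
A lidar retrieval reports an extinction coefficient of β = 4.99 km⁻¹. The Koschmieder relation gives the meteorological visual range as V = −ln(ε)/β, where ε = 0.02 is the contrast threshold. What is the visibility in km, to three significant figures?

0.784 km

V = −ln(0.02) / 4.99 = 3.912 / 4.99 = 0.7840 km.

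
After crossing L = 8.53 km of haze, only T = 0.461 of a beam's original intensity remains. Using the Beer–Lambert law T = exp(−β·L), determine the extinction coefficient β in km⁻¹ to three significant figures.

Beer–Lambert: T = exp(−βL) ⇒ β = −ln(T)/L = −ln(0.461)/8.53 = 0.7744/8.53 = 0.09078 km⁻¹.

0.0908 km⁻¹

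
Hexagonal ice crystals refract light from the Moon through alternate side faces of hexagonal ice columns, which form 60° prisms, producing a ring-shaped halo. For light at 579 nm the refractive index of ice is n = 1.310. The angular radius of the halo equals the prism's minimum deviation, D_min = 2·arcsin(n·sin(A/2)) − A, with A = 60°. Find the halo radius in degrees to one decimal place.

n·sin(A/2) = 1.310 × sin 30° = 1.310 × 0.5000 = 0.6550.
D_min = 2·arcsin(0.6550) − 60° = 2 × 40.920° − 60° = 21.839°.

21.8°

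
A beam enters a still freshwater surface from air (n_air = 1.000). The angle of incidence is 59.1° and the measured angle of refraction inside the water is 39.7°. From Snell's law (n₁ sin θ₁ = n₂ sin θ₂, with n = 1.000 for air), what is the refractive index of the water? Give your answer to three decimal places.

n = sin θ_i / sin θ_r = sin 59.1° / sin 39.7° = 0.8581 / 0.6388 = 1.3433.

1.343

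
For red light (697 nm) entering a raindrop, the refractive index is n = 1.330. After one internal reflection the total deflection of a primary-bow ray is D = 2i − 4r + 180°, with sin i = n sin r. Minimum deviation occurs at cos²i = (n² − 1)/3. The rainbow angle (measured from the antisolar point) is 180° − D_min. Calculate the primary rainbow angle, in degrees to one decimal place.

42.5°

cos²i = (1.76890 − 1)/3 = 0.25630; i = arccos(0.50626) = 59.585°.
sin r = sin 59.585°/1.330 = 0.64841; r = 40.422°.
D_min = 2·59.585° − 4·40.422° + 180° = 137.484°.
Rainbow angle = 180° − D_min = 42.516°.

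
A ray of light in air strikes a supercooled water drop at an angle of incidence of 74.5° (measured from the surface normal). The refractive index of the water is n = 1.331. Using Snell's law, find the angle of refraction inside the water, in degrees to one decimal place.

46.4°

Snell: sin θ_r = sin θ_i / n = sin 74.5° / 1.331 = 0.9636 / 1.331 = 0.7240.
θ_r = arcsin(0.7240) = 46.38°.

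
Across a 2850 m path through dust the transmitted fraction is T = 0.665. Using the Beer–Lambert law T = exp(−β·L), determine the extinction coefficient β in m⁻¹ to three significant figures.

0.000143 m⁻¹

Beer–Lambert: T = exp(−βL) ⇒ β = −ln(T)/L = −ln(0.665)/2850 = 0.4080/2850 = 0.0001431 m⁻¹.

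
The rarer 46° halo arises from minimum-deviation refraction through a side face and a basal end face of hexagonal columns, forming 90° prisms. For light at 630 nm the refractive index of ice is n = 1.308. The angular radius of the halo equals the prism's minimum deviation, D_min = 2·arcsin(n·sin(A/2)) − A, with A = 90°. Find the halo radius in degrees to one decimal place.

n·sin(A/2) = 1.308 × sin 45° = 1.308 × 0.7071 = 0.9249.
D_min = 2·arcsin(0.9249) − 90° = 2 × 67.653° − 90° = 45.305°.

45.3°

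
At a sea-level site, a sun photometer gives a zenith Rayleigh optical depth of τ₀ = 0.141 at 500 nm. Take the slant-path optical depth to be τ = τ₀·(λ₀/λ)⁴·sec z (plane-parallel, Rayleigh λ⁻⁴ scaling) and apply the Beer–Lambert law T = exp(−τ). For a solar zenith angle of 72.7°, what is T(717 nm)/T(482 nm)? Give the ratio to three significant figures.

Airmass: sec 72.7° = 3.3628.
τ(717 nm) = 0.141 × (500/717)⁴ × 3.3628 = 0.141 × 0.2365 × 3.3628 = 0.1121.
τ(482 nm) = 0.141 × (500/482)⁴ × 3.3628 = 0.141 × 1.1580 × 3.3628 = 0.5490.
T(717)/T(482) = exp(τ_B − τ_A) = exp(0.4369) = 1.5479.

1.55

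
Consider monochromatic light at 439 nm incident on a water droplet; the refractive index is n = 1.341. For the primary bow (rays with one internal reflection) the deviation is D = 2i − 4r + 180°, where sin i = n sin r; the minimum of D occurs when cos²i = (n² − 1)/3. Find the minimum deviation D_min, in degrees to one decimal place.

139.1°

cos²i = (1.79828 − 1)/3 = 0.26609; i = arccos(0.51584) = 58.946°.
sin r = sin 58.946°/1.341 = 0.63884; r = 39.705°.
D_min = 2·58.946° − 4·39.705° + 180° = 139.071°.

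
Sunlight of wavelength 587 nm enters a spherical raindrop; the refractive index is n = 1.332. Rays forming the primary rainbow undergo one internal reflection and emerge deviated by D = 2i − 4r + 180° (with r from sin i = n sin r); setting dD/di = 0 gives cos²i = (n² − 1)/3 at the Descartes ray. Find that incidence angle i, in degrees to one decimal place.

cos²i = (1.332² − 1)/3 = (1.77422 − 1)/3 = 0.25807.
cos i = 0.50801, so i = 59.469°.

59.5°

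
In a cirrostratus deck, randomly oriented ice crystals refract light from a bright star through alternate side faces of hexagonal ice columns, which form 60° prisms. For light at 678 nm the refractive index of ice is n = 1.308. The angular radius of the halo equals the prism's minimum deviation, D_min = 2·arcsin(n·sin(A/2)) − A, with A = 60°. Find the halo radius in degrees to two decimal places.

n·sin(A/2) = 1.308 × sin 30° = 1.308 × 0.5000 = 0.6540.
D_min = 2·arcsin(0.6540) − 60° = 2 × 40.844° − 60° = 21.688°.

21.69°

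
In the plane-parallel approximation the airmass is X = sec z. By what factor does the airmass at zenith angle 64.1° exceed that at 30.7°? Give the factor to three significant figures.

1.97

X(64.1°)/X(30.7°) = sec 64.1° / sec 30.7° = cos 30.7° / cos 64.1° = 0.8599/0.4368 = 1.9685.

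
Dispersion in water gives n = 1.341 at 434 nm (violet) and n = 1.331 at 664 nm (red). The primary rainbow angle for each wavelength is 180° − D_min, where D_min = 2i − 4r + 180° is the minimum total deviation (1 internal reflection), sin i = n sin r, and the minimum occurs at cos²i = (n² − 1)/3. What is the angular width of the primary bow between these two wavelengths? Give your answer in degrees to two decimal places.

At 434 nm (n = 1.341): cos²i = 0.26609 → i = 58.946°, r = 39.705°, D_min = 139.071°, rainbow angle = 40.929°.
At 664 nm (n = 1.331): cos²i = 0.25719 → i = 59.527°, r = 40.356°, D_min = 137.630°, rainbow angle = 42.370°.
Angular width = |40.929° − 42.370°| = 1.441°.

1.44°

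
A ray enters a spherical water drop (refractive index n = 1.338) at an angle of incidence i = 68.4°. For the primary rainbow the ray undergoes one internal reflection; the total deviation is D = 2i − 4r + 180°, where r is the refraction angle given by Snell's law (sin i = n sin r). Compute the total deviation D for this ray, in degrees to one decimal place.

140.7°

sin r = sin 68.4° / 1.338 = 0.9298/1.338 = 0.6949; r = 44.02°.
D = 2·68.4° − 4·44.02° + 180° = 136.80° − 176.08° + 180° = 140.72°.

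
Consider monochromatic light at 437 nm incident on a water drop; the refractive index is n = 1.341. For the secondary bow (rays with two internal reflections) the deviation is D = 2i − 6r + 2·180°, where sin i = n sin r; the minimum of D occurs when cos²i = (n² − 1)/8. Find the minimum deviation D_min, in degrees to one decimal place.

233.0°

cos²i = (1.79828 − 1)/8 = 0.09979; i = arccos(0.31589) = 71.586°.
sin r = sin 71.586°/1.341 = 0.70753; r = 45.034°.
D_min = 2·71.586° − 6·45.034° + 360° = 232.966°.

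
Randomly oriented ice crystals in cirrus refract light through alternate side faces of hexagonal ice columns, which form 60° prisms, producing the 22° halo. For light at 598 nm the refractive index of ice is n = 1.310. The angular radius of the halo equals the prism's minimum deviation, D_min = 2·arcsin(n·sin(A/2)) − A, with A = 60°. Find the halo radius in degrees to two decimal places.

n·sin(A/2) = 1.310 × sin 30° = 1.310 × 0.5000 = 0.6550.
D_min = 2·arcsin(0.6550) − 60° = 2 × 40.920° − 60° = 21.839°.

21.84°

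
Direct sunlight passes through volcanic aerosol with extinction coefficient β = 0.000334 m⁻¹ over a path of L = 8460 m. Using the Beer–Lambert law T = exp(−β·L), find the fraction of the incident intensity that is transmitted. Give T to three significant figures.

τ = β·L = 0.000334 × 8460 = 2.8256.
T = exp(−2.8256) = 0.0593.

0.0593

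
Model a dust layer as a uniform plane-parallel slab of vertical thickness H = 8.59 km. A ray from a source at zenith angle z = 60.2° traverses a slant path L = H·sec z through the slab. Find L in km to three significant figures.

17.3 km

sec z = 1/cos 60.2° = 2.0122.
L = 8.59 × 2.0122 = 17.285 km.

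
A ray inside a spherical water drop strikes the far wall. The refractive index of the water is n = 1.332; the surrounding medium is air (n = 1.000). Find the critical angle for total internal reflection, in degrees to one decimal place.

sin θ_c = n_air / n = 1.000 / 1.332 = 0.7508.
θ_c = arcsin(0.7508) = 48.66°.

48.7°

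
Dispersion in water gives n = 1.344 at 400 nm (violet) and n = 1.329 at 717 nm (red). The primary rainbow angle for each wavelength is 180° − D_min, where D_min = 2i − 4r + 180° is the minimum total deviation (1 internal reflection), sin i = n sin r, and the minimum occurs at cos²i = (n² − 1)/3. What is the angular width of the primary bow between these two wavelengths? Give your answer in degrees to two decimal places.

2.16°

At 400 nm (n = 1.344): cos²i = 0.26878 → i = 58.772°, r = 39.512°, D_min = 139.495°, rainbow angle = 40.505°.
At 717 nm (n = 1.329): cos²i = 0.25541 → i = 59.643°, r = 40.487°, D_min = 137.337°, rainbow angle = 42.663°.
Angular width = |40.505° − 42.663°| = 2.158°.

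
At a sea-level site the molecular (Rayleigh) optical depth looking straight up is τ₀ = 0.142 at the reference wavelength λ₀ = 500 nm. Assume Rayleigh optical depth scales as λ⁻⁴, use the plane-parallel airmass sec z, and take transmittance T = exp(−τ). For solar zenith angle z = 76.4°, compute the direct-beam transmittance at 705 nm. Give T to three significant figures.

sec 76.4° = 4.2527.
τ = 0.142 × (500/705)⁴ × 4.2527 = 0.142 × 0.2530 × 4.2527 = 0.1528.
T = exp(−0.1528) = 0.8583.

0.858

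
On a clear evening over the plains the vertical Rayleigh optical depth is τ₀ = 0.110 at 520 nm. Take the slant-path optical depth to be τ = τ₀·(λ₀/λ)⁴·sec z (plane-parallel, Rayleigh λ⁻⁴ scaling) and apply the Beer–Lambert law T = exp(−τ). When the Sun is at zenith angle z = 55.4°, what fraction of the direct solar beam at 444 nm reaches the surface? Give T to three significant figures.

sec 55.4° = 1.7610.
τ = 0.110 × (520/444)⁴ × 1.7610 = 0.110 × 1.8814 × 1.7610 = 0.3645.
T = exp(−0.3645) = 0.6946.

0.695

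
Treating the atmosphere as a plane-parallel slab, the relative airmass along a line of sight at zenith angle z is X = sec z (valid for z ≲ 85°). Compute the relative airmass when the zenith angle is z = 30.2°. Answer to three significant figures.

X = sec z = 1/cos 30.2° = 1/0.8643 = 1.1570.

1.16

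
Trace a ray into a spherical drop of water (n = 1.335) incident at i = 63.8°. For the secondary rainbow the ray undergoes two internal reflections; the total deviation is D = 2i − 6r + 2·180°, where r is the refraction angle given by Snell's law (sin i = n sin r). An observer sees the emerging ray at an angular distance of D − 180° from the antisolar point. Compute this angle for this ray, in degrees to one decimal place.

sin r = sin 63.8° / 1.335 = 0.8973/1.335 = 0.6721; r = 42.23°.
D = 2·63.8° − 6·42.23° + 2·180° = 127.60° − 253.38° + 360° = 234.22°.
Angle from antisolar point = D − 180° = 54.22°.

54.2°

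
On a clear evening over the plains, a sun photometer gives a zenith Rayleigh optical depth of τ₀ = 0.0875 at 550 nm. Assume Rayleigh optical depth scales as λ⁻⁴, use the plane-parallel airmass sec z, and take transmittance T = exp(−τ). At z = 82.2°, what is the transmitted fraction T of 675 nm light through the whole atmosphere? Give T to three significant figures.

0.753

sec 82.2° = 7.3684.
τ = 0.0875 × (550/675)⁴ × 7.3684 = 0.0875 × 0.4408 × 7.3684 = 0.2842.
T = exp(−0.2842) = 0.7526.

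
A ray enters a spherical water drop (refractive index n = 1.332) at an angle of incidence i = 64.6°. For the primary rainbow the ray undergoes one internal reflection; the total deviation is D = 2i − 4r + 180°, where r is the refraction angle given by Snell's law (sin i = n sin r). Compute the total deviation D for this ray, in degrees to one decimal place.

138.4°

sin r = sin 64.6° / 1.332 = 0.9033/1.332 = 0.6782; r = 42.70°.
D = 2·64.6° − 4·42.70° + 180° = 129.20° − 170.81° + 180° = 138.39°.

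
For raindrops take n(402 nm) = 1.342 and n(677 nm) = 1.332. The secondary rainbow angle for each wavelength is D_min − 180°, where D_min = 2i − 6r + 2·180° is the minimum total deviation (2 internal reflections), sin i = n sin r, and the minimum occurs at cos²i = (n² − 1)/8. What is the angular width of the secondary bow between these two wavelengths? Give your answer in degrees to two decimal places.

2.59°

At 402 nm (n = 1.342): cos²i = 0.10012 → i = 71.554°, r = 44.981°, D_min = 233.222°, rainbow angle = 53.222°.
At 677 nm (n = 1.332): cos²i = 0.09678 → i = 71.875°, r = 45.520°, D_min = 230.628°, rainbow angle = 50.628°.
Angular width = |53.222° − 50.628°| = 2.594°.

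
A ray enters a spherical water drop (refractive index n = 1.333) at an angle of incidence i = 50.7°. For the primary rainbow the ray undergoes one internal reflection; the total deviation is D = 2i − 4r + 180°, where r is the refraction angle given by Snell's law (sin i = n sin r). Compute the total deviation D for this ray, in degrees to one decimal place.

sin r = sin 50.7° / 1.333 = 0.7738/1.333 = 0.5805; r = 35.49°.
D = 2·50.7° − 4·35.49° + 180° = 101.40° − 141.95° + 180° = 139.45°.

139.5°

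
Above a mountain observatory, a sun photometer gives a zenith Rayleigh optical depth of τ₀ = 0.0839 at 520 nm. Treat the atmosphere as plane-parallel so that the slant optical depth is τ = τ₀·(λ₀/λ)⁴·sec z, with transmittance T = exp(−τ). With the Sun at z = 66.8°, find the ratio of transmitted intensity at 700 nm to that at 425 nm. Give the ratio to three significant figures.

1.51

Airmass: sec 66.8° = 2.5384.
τ(700 nm) = 0.0839 × (520/700)⁴ × 2.5384 = 0.0839 × 0.3045 × 2.5384 = 0.0649.
τ(425 nm) = 0.0839 × (520/425)⁴ × 2.5384 = 0.0839 × 2.2411 × 2.5384 = 0.4773.
T(700)/T(425) = exp(τ_B − τ_A) = exp(0.4124) = 1.5105.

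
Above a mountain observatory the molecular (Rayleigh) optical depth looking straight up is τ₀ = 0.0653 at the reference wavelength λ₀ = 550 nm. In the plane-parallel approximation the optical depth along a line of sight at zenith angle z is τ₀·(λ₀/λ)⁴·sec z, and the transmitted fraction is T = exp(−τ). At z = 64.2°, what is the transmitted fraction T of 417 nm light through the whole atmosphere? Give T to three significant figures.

sec 64.2° = 2.2976.
τ = 0.0653 × (550/417)⁴ × 2.2976 = 0.0653 × 3.0263 × 2.2976 = 0.4540.
T = exp(−0.4540) = 0.6351.

0.635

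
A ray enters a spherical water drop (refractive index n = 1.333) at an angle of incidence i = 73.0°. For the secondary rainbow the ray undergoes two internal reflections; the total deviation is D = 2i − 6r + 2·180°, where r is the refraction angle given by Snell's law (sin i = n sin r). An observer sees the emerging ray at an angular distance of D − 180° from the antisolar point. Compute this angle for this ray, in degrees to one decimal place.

sin r = sin 73.0° / 1.333 = 0.9563/1.333 = 0.7174; r = 45.84°.
D = 2·73.0° − 6·45.84° + 2·180° = 146.00° − 275.05° + 360° = 230.95°.
Angle from antisolar point = D − 180° = 50.95°.

51.0°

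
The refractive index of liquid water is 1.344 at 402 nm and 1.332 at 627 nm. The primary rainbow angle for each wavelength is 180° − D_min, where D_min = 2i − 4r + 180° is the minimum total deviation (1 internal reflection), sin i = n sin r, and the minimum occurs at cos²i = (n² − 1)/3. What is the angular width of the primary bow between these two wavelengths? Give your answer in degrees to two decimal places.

At 402 nm (n = 1.344): cos²i = 0.26878 → i = 58.772°, r = 39.512°, D_min = 139.495°, rainbow angle = 40.505°.
At 627 nm (n = 1.332): cos²i = 0.25807 → i = 59.469°, r = 40.290°, D_min = 137.776°, rainbow angle = 42.224°.
Angular width = |40.505° − 42.224°| = 1.719°.

1.72°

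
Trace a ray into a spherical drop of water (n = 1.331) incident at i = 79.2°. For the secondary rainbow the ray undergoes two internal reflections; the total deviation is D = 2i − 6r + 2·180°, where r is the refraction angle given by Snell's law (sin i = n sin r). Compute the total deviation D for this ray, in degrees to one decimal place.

233.0°

sin r = sin 79.2° / 1.331 = 0.9823/1.331 = 0.7380; r = 47.56°.
D = 2·79.2° − 6·47.56° + 2·180° = 158.40° − 285.37° + 360° = 233.03°.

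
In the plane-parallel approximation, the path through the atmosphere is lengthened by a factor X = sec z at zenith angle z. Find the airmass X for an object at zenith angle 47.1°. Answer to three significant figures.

1.47

X = sec z = 1/cos 47.1° = 1/0.6807 = 1.4690.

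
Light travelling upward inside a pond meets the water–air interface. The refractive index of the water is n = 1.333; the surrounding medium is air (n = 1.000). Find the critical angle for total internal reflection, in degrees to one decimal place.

sin θ_c = n_air / n = 1.000 / 1.333 = 0.7502.
θ_c = arcsin(0.7502) = 48.61°.

48.6°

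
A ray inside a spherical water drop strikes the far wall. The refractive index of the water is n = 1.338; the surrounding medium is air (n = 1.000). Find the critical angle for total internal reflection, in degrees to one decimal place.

sin θ_c = n_air / n = 1.000 / 1.338 = 0.7474.
θ_c = arcsin(0.7474) = 48.36°.

48.4°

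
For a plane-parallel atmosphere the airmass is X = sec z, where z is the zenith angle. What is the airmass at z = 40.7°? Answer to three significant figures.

1.32

X = sec z = 1/cos 40.7° = 1/0.7581 = 1.3190.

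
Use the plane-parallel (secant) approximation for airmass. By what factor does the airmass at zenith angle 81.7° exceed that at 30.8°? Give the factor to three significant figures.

X(81.7°)/X(30.8°) = sec 81.7° / sec 30.8° = cos 30.8° / cos 81.7° = 0.8590/0.1444 = 5.9503.

5.95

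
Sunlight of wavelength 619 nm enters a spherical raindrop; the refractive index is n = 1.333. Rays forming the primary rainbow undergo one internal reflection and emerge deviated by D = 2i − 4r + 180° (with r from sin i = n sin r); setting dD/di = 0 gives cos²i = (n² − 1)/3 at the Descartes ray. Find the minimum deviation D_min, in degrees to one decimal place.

137.9°

cos²i = (1.77689 − 1)/3 = 0.25896; i = arccos(0.50888) = 59.410°.
sin r = sin 59.410°/1.333 = 0.64579; r = 40.225°.
D_min = 2·59.410° − 4·40.225° + 180° = 137.922°.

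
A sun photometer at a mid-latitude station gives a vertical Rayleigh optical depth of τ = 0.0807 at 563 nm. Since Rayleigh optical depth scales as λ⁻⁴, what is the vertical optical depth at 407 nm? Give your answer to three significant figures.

τ(407 nm) = τ(563 nm) × (563/407)⁴ = 0.0807 × (1.3833)⁴ = 0.0807 × 3.6615 = 0.2955.

0.295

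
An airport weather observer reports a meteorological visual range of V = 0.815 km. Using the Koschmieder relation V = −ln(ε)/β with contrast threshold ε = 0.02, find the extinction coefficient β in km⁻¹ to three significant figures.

4.80 km⁻¹

β = −ln(0.02) / V = 3.912 / 0.815 = 4.8000 km⁻¹.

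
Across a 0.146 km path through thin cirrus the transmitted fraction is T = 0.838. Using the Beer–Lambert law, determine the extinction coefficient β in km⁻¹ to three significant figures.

Beer–Lambert: T = exp(−βL) ⇒ β = −ln(T)/L = −ln(0.838)/0.146 = 0.1767/0.146 = 1.211 km⁻¹.

1.21 km⁻¹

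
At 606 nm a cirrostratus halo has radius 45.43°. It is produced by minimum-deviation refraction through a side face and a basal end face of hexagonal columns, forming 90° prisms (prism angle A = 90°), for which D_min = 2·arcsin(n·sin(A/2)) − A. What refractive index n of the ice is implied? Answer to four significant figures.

Rearranging: n = sin((D_min + A)/2) / sin(A/2).
(D_min + A)/2 = (45.43° + 90°)/2 = 67.715°.
n = sin 67.715° / sin 45° = 0.9253 / 0.7071 = 1.3086.

1.309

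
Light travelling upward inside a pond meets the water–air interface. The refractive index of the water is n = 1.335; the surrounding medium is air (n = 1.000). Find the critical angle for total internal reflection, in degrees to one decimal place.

sin θ_c = n_air / n = 1.000 / 1.335 = 0.7491.
θ_c = arcsin(0.7491) = 48.51°.

48.5°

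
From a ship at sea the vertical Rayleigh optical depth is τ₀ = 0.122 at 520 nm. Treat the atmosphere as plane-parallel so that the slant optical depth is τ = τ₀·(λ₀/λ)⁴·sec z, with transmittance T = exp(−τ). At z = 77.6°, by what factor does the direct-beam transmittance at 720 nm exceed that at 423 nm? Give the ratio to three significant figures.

Airmass: sec 77.6° = 4.6569.
τ(720 nm) = 0.122 × (520/720)⁴ × 4.6569 = 0.122 × 0.2721 × 4.6569 = 0.1546.
τ(423 nm) = 0.122 × (520/423)⁴ × 4.6569 = 0.122 × 2.2838 × 4.6569 = 1.2975.
T(720)/T(423) = exp(τ_B − τ_A) = exp(1.1429) = 3.1359.

3.14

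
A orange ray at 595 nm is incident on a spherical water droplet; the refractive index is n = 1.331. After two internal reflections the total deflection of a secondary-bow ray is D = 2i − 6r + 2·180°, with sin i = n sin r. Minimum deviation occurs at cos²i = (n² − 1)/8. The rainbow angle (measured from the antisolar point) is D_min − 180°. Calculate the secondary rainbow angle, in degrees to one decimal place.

50.4°

cos²i = (1.77156 − 1)/8 = 0.09645; i = arccos(0.31056) = 71.907°.
sin r = sin 71.907°/1.331 = 0.71417; r = 45.575°.
D_min = 2·71.907° − 6·45.575° + 360° = 230.365°.
Rainbow angle = D_min − 180° = 50.365°.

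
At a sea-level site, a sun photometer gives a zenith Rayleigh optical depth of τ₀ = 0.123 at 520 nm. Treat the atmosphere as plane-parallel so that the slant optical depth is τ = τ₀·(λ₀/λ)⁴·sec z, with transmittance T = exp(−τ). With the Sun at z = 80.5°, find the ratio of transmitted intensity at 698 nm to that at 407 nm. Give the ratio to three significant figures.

Airmass: sec 80.5° = 6.0589.
τ(698 nm) = 0.123 × (520/698)⁴ × 6.0589 = 0.123 × 0.3080 × 6.0589 = 0.2296.
τ(407 nm) = 0.123 × (520/407)⁴ × 6.0589 = 0.123 × 2.6646 × 6.0589 = 1.9858.
T(698)/T(407) = exp(τ_B − τ_A) = exp(1.7562) = 5.7905.

5.79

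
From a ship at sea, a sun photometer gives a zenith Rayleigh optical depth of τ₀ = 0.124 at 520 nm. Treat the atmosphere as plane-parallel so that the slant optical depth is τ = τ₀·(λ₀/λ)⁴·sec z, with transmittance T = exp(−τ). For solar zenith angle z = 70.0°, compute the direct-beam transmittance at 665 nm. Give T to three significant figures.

sec 70.0° = 2.9238.
τ = 0.124 × (520/665)⁴ × 2.9238 = 0.124 × 0.3739 × 2.9238 = 0.1355.
T = exp(−0.1355) = 0.8732.

0.873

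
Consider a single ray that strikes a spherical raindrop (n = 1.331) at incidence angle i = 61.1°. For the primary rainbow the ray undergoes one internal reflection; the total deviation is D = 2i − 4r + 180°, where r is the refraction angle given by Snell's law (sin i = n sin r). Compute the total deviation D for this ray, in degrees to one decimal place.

sin r = sin 61.1° / 1.331 = 0.8755/1.331 = 0.6577; r = 41.13°.
D = 2·61.1° − 4·41.13° + 180° = 122.20° − 164.51° + 180° = 137.69°.

137.7°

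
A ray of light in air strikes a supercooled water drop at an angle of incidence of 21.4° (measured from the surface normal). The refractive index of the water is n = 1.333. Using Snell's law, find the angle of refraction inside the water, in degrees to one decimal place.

Snell: sin θ_r = sin θ_i / n = sin 21.4° / 1.333 = 0.3649 / 1.333 = 0.2737.
θ_r = arcsin(0.2737) = 15.89°.

15.9°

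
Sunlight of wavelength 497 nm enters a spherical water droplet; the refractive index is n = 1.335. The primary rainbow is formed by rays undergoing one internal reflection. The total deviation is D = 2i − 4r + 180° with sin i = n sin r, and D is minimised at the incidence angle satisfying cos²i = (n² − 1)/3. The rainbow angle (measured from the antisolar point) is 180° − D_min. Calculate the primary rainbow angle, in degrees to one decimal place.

cos²i = (1.78222 − 1)/3 = 0.26074; i = arccos(0.51063) = 59.294°.
sin r = sin 59.294°/1.335 = 0.64405; r = 40.094°.
D_min = 2·59.294° − 4·40.094° + 180° = 138.212°.
Rainbow angle = 180° − D_min = 41.788°.

41.8°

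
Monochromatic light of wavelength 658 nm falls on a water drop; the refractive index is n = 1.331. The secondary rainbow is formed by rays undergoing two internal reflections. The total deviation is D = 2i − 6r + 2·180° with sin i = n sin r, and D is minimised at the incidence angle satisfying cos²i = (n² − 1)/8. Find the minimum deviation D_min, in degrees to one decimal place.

230.4°

cos²i = (1.77156 − 1)/8 = 0.09645; i = arccos(0.31056) = 71.907°.
sin r = sin 71.907°/1.331 = 0.71417; r = 45.575°.
D_min = 2·71.907° − 6·45.575° + 360° = 230.365°.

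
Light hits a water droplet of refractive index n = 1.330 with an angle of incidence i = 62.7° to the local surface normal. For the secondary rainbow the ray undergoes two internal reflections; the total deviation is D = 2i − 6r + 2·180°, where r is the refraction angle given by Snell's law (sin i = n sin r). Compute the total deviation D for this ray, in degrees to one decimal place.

sin r = sin 62.7° / 1.330 = 0.8886/1.330 = 0.6681; r = 41.92°.
D = 2·62.7° − 6·41.92° + 2·180° = 125.40° − 251.54° + 360° = 233.86°.

233.9°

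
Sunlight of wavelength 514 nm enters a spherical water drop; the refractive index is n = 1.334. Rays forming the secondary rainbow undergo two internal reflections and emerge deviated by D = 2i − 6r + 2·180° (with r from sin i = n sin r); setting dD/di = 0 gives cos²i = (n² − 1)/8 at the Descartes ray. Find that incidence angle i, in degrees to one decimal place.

cos²i = (1.334² − 1)/8 = (1.77956 − 1)/8 = 0.09744.
cos i = 0.31216, so i = 71.810°.

71.8°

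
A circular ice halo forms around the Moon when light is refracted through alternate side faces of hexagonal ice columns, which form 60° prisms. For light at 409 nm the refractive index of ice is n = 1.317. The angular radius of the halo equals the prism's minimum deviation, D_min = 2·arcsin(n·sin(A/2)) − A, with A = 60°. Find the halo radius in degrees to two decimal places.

22.37°

n·sin(A/2) = 1.317 × sin 30° = 1.317 × 0.5000 = 0.6585.
D_min = 2·arcsin(0.6585) − 60° = 2 × 41.186° − 60° = 22.371°.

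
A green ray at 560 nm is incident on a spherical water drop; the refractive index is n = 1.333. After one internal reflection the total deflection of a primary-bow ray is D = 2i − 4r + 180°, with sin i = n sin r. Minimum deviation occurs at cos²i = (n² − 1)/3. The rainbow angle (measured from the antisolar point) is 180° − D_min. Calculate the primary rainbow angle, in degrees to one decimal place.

cos²i = (1.77689 − 1)/3 = 0.25896; i = arccos(0.50888) = 59.410°.
sin r = sin 59.410°/1.333 = 0.64579; r = 40.225°.
D_min = 2·59.410° − 4·40.225° + 180° = 137.922°.
Rainbow angle = 180° − D_min = 42.078°.

42.1°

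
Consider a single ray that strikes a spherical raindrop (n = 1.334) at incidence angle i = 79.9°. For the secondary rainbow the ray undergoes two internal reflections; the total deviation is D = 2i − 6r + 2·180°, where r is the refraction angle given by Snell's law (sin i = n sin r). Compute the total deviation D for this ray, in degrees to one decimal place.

sin r = sin 79.9° / 1.334 = 0.9845/1.334 = 0.7380; r = 47.56°.
D = 2·79.9° − 6·47.56° + 2·180° = 159.80° − 285.37° + 360° = 234.43°.

234.4°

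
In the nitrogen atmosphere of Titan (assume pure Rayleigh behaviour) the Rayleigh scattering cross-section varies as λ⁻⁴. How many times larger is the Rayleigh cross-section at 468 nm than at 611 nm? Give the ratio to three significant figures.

Rayleigh scattering ∝ λ⁻⁴, so the ratio of coefficients is the inverse fourth power of the wavelength ratio.
σ(468)/σ(611) = (611/468)⁴ = (1.3056)⁴ = 2.905.

2.91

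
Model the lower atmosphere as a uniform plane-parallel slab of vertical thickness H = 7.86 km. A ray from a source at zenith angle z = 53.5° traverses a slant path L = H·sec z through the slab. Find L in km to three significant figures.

13.2 km

sec z = 1/cos 53.5° = 1.6812.
L = 7.86 × 1.6812 = 13.214 km.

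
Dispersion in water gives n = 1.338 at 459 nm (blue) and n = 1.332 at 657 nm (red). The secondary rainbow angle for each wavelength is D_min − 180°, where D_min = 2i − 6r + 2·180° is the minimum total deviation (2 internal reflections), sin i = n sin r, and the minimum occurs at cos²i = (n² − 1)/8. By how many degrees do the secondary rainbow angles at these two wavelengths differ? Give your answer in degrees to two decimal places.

At 459 nm (n = 1.338): cos²i = 0.09878 → i = 71.682°, r = 45.195°, D_min = 232.193°, rainbow angle = 52.193°.
At 657 nm (n = 1.332): cos²i = 0.09678 → i = 71.875°, r = 45.520°, D_min = 230.628°, rainbow angle = 50.628°.
Angular width = |52.193° − 50.628°| = 1.564°.

1.56°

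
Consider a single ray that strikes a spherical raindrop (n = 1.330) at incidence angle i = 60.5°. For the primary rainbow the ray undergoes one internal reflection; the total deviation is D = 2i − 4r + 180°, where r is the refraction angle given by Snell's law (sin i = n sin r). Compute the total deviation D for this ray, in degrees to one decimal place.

137.5°

sin r = sin 60.5° / 1.330 = 0.8704/1.330 = 0.6544; r = 40.87°.
D = 2·60.5° − 4·40.87° + 180° = 121.00° − 163.50° + 180° = 137.50°.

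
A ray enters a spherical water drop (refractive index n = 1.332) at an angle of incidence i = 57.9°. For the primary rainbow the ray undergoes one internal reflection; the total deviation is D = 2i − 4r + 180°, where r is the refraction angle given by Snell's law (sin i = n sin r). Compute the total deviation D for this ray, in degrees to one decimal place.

sin r = sin 57.9° / 1.332 = 0.8471/1.332 = 0.6360; r = 39.49°.
D = 2·57.9° − 4·39.49° + 180° = 115.80° − 157.97° + 180° = 137.83°.

137.8°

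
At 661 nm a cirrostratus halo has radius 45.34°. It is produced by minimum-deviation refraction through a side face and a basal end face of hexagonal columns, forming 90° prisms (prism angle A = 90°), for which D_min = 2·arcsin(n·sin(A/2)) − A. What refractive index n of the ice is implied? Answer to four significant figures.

Rearranging: n = sin((D_min + A)/2) / sin(A/2).
(D_min + A)/2 = (45.34° + 90°)/2 = 67.670°.
n = sin 67.670° / sin 45° = 0.9250 / 0.7071 = 1.3082.

1.308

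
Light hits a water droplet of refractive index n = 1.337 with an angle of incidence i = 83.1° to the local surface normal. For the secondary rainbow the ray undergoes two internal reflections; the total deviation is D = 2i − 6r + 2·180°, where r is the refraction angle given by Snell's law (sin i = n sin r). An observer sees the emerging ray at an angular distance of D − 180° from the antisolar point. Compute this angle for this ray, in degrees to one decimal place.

sin r = sin 83.1° / 1.337 = 0.9928/1.337 = 0.7425; r = 47.95°.
D = 2·83.1° − 6·47.95° + 2·180° = 166.20° − 287.68° + 360° = 238.52°.
Angle from antisolar point = D − 180° = 58.52°.

58.5°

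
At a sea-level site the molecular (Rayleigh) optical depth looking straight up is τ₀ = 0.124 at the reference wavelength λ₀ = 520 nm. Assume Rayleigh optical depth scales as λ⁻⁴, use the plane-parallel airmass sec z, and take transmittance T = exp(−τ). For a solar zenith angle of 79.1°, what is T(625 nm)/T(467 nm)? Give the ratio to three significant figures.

Airmass: sec 79.1° = 5.2883.
τ(625 nm) = 0.124 × (520/625)⁴ × 5.2883 = 0.124 × 0.4792 × 5.2883 = 0.3142.
τ(467 nm) = 0.124 × (520/467)⁴ × 5.2883 = 0.124 × 1.5373 × 5.2883 = 1.0081.
T(625)/T(467) = exp(τ_B − τ_A) = exp(0.6938) = 2.0014.

2.00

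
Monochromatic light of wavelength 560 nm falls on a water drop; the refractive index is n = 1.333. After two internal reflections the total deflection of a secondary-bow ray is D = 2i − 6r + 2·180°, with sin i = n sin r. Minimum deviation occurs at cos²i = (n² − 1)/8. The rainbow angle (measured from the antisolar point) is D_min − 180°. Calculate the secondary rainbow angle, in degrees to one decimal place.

cos²i = (1.77689 − 1)/8 = 0.09711; i = arccos(0.31163) = 71.843°.
sin r = sin 71.843°/1.333 = 0.71283; r = 45.466°.
D_min = 2·71.843° − 6·45.466° + 360° = 230.891°.
Rainbow angle = D_min − 180° = 50.891°.

50.9°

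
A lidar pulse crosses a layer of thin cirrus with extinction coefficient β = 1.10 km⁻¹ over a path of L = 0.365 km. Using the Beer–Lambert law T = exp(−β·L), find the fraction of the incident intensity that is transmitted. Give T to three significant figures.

τ = β·L = 1.10 × 0.365 = 0.4015.
T = exp(−0.4015) = 0.6693.

0.669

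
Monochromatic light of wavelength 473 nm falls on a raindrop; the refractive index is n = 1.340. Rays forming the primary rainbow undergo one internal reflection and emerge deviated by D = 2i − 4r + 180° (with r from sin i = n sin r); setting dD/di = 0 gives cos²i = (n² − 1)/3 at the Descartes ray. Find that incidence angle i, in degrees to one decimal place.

cos²i = (1.340² − 1)/3 = (1.79560 − 1)/3 = 0.26520.
cos i = 0.51498, so i = 59.004°.

59.0°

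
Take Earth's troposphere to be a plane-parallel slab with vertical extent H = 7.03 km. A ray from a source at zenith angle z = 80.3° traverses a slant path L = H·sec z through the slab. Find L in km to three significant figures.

sec z = 1/cos 80.3° = 5.9351.
L = 7.03 × 5.9351 = 41.724 km.

41.7 km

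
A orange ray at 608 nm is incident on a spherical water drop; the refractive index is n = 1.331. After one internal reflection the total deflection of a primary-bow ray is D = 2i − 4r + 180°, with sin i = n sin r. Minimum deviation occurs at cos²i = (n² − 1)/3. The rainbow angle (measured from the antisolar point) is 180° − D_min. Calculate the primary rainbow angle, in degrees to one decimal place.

cos²i = (1.77156 − 1)/3 = 0.25719; i = arccos(0.50714) = 59.527°.
sin r = sin 59.527°/1.331 = 0.64753; r = 40.356°.
D_min = 2·59.527° − 4·40.356° + 180° = 137.630°.
Rainbow angle = 180° − D_min = 42.370°.

42.4°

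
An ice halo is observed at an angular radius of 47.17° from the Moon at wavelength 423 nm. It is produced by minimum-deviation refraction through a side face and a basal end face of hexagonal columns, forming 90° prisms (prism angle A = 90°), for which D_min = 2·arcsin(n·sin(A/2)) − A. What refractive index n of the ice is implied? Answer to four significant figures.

1.317

Rearranging: n = sin((D_min + A)/2) / sin(A/2).
(D_min + A)/2 = (47.17° + 90°)/2 = 68.585°.
n = sin 68.585° / sin 45° = 0.9310 / 0.7071 = 1.3166.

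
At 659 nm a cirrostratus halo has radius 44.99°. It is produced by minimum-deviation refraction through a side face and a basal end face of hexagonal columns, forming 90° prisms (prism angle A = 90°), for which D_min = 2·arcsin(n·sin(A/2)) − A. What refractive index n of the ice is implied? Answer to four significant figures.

1.307

Rearranging: n = sin((D_min + A)/2) / sin(A/2).
(D_min + A)/2 = (44.99° + 90°)/2 = 67.495°.
n = sin 67.495° / sin 45° = 0.9238 / 0.7071 = 1.3065.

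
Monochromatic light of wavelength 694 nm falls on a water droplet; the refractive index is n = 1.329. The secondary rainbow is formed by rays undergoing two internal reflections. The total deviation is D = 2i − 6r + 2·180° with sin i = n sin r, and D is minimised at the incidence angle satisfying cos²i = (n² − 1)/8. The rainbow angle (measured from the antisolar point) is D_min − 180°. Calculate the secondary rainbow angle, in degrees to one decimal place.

cos²i = (1.76624 − 1)/8 = 0.09578; i = arccos(0.30948) = 71.972°.
sin r = sin 71.972°/1.329 = 0.71550; r = 45.685°.
D_min = 2·71.972° − 6·45.685° + 360° = 229.837°.
Rainbow angle = D_min − 180° = 49.837°.

49.8°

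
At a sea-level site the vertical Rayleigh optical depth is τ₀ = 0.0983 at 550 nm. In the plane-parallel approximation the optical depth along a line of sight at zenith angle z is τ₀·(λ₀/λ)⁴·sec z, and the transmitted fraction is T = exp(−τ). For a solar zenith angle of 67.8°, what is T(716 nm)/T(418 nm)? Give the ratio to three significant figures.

Airmass: sec 67.8° = 2.6466.
τ(716 nm) = 0.0983 × (550/716)⁴ × 2.6466 = 0.0983 × 0.3482 × 2.6466 = 0.0906.
τ(418 nm) = 0.0983 × (550/418)⁴ × 2.6466 = 0.0983 × 2.9974 × 2.6466 = 0.7798.
T(716)/T(418) = exp(τ_B − τ_A) = exp(0.6892) = 1.9922.

1.99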